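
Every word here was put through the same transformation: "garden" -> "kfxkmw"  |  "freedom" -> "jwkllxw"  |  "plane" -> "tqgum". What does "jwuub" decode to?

front

In garden: g→k is +4, a→f is +5, r→x is +6, d→k is +7 — the shift increases by 1 each position. Each letter shifts forward by (position + 4), i.e. 4, 5, 6, … — the shift grows by one for each successive letter.
Undoing it on jwuub: j−4=f, w−5=r, u−6=o, u−7=n, b−8=t.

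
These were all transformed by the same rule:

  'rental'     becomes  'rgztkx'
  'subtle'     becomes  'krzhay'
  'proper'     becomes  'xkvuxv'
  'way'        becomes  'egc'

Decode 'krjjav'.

puddle

The output letters match the input read backwards, each shifted +6: rental reversed is latner. Read the word backwards and shift each letter +6.
Decoding krjjav: shift back: k−6=e, r−6=l, j−6=d, j−6=d, a−6=u, v−6=p → elddup; then reverse → puddle.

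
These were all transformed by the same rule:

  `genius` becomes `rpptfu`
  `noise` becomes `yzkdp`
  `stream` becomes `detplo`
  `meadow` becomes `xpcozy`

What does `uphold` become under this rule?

Shifts by position in genius: pos 0: g→r (+11), pos 1: e→p (+11), pos 2: n→p (+2), pos 3: i→t (+11), pos 4: u→f (+11), pos 5: s→u (+2) — repeating every 3. A repeating key of period 3 is used — shifts +11, +11, +2 over and over.
For uphold: u+11=f, p+11=a, h+2=j, o+11=z, l+11=w, d+2=f.

fajzwf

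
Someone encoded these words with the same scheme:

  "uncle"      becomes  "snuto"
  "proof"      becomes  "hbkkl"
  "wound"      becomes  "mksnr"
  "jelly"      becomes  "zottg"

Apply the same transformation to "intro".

cnvbk

u(20)→s(18) and n(13)→n(13) fit y≡23x+0 (mod 26); the inverse of 23 mod 26 is 17. This is an affine cipher: with a=0,…,z=25, each position x becomes (23x+0) mod 26.
On intro: i(8)→23·8+0≡2=c; n(13)→23·13+0≡13=n; t(19)→23·19+0≡21=v; r(17)→23·17+0≡1=b; o(14)→23·14+0≡10=k (all mod 26).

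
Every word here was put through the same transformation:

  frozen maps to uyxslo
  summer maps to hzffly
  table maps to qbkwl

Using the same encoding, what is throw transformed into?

qmyxr

This is an affine cipher: with a=0,…,z=25, each position x becomes (9x+1) mod 26.
Applying it to throw: t(19)→9·19+1≡16=q; h(7)→9·7+1≡12=m; r(17)→9·17+1≡24=y; o(14)→9·14+1≡23=x; w(22)→9·22+1≡17=r (all mod 26).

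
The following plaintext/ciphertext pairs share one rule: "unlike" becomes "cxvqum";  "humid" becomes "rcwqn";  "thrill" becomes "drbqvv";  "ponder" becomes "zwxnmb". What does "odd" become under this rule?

wnn

The shift depends on letter class: consonant n→x is +10, but vowel u→c is +8. Vowels shift forward by 8 and consonants shift forward by 10.
For odd: o(vowel)+8=w, d(cons)+10=n, d(cons)+10=n.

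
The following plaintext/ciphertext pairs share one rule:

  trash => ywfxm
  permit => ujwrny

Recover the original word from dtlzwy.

yogurt

Compare letters: t→y is +5, r→w is +5, a→f is +5 — a constant shift. Each letter is shifted forward by 5 in the alphabet (a Caesar shift of +5).
Decoding dtlzwy: d−5=y, t−5=o, l−5=g, z−5=u, w−5=r, y−5=t.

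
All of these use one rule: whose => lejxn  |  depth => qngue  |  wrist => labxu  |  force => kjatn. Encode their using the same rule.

uenba

Each letter's alphabet position (a=0..z=25) is mapped through 23·x+25 mod 26 — an affine cipher.
On their: t(19)→23·19+25≡20=u; h(7)→23·7+25≡4=e; e(4)→23·4+25≡13=n; i(8)→23·8+25≡1=b; r(17)→23·17+25≡0=a (all mod 26).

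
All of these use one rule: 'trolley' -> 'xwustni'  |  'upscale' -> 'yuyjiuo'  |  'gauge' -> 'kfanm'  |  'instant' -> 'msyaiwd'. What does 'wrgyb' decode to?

smart

In trolley: t→x is +4, r→w is +5, o→u is +6, l→s is +7 — the shift increases by 1 each position. Letter i (0-indexed) is shifted by i+4, so successive shifts are 4, 5, 6, ….
Undoing it on wrgyb: w−4=s, r−5=m, g−6=a, y−7=r, b−8=t.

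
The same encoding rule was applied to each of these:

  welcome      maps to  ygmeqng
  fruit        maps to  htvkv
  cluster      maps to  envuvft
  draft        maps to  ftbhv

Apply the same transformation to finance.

Shifts by position in welcome: pos 0: w→y (+2), pos 1: e→g (+2), pos 2: l→m (+1), pos 3: c→e (+2), pos 4: o→q (+2), pos 5: m→n (+1) — repeating every 3. It's a Vigenère-style cipher with numeric key [2,2,1]: position i shifts by key[i mod 3].
Applying it to finance: f+2=h, i+2=k, n+1=o, a+2=c, n+2=p, c+1=d, e+2=g.

hkocpdg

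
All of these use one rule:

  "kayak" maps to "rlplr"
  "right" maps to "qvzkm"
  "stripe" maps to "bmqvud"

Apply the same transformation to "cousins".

hjxbvyb

k(10)→r(17) and a(0)→l(11) fit y≡11x+11 (mod 26); the inverse of 11 mod 26 is 19. This is an affine cipher: with a=0,…,z=25, each position x becomes (11x+11) mod 26.
On cousins: c(2)→11·2+11≡7=h; o(14)→11·14+11≡9=j; u(20)→11·20+11≡23=x; s(18)→11·18+11≡1=b; i(8)→11·8+11≡21=v; n(13)→11·13+11≡24=y; s(18)→11·18+11≡1=b (all mod 26).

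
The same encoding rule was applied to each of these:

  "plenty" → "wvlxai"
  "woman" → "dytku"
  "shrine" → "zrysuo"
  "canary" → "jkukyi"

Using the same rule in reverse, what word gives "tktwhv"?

mammal

Shifts by position in plenty: pos 0: p→w (+7), pos 1: l→v (+10), pos 2: e→l (+7), pos 3: n→x (+10) — repeating every 2. A repeating key of period 2 is used — shifts +7, +10 over and over.
Undoing it on tktwhv: t−7=m, k−10=a, t−7=m, w−10=m, h−7=a, v−10=l.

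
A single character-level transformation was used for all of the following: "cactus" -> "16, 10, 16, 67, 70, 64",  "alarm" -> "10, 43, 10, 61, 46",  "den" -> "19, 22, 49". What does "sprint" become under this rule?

c(#3)→16 and a(#1)→10: differences scale by 3, so n = 3·pos + 7. Each letter becomes 3×(its alphabet position, a=1..z=26) + 7.
On sprint: s=19→64, p=16→55, r=18→61, i=9→34, n=14→49, t=20→67.

64, 55, 61, 34, 49, 67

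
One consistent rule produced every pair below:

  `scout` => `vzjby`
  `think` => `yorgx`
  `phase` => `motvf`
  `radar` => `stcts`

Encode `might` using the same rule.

drloy

s(18)→v(21) and c(2)→z(25) fit y≡3x+19 (mod 26); the inverse of 3 mod 26 is 9. Treating letters as 0–25, the rule is x ↦ 3x + 19 (mod 26).
Applying it to might: m(12)→3·12+19≡3=d; i(8)→3·8+19≡17=r; g(6)→3·6+19≡11=l; h(7)→3·7+19≡14=o; t(19)→3·19+19≡24=y (all mod 26).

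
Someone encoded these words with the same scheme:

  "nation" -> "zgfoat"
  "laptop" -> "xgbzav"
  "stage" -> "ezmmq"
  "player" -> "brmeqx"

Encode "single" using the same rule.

Shifts by position in nation: pos 0: n→z (+12), pos 1: a→g (+6), pos 2: t→f (+12), pos 3: i→o (+6) — repeating every 2. The shifts repeat in a cycle of length 2: positions 0,1,… shift by +12, +6, then the pattern repeats.
On single: s+12=e, i+6=o, n+12=z, g+6=m, l+12=x, e+6=k.

eozmxk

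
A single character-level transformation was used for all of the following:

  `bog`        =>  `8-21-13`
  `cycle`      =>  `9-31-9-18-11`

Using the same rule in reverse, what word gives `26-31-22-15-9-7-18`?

typical

b is letter #2 and maps to 8: an offset of 6. The number is (letter's place in the alphabet, a=1) + 6.
Undoing it on 26-31-22-15-9-7-18: 26→(26−6)÷1=20=t, 31→(31−6)÷1=25=y, 22→(22−6)÷1=16=p, 15→(15−6)÷1=9=i, 9→(9−6)÷1=3=c, 7→(7−6)÷1=1=a, 18→(18−6)÷1=12=l.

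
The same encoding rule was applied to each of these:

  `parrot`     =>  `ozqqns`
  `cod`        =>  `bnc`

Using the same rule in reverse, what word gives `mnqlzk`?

normal

Compare letters: p→o is +25, a→z is +25, r→q is +25 — a constant shift. It's a constant shift of +25 (ROT25).
Decoding mnqlzk: m−25=n, n−25=o, q−25=r, l−25=m, z−25=a, k−25=l.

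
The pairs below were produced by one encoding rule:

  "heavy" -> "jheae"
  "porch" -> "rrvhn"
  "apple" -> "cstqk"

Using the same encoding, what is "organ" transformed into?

qukft

The shift increases by 1 at each position, starting from +2: 2, 3, 4, ….
On organ: o+2=q, r+3=u, g+4=k, a+5=f, n+6=t.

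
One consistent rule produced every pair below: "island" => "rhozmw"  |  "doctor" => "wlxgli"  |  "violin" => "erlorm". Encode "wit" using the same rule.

Each pair mirrors across the alphabet (i↔r, s↔h, l↔o): positions sum to 25. Each letter is replaced by its mirror in the alphabet: a↔z, b↔y, c↔x, and so on (the Atbash cipher).
On wit: w↔d, i↔r, t↔g.

drg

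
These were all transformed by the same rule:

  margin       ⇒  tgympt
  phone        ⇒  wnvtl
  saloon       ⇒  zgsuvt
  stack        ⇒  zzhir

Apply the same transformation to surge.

Shifts by position in margin: pos 0: m→t (+7), pos 1: a→g (+6), pos 2: r→y (+7), pos 3: g→m (+6) — repeating every 2. The shifts repeat in a cycle of length 2: positions 0,1,… shift by +7, +6, then the pattern repeats.
For surge: s+7=z, u+6=a, r+7=y, g+6=m, e+7=l.

zayml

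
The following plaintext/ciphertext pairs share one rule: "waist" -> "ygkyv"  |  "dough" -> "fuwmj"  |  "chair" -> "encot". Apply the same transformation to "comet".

Shifts by position in waist: pos 0: w→y (+2), pos 1: a→g (+6), pos 2: i→k (+2), pos 3: s→y (+6) — repeating every 2. A repeating key of period 2 is used — shifts +2, +6 over and over.
On comet: c+2=e, o+6=u, m+2=o, e+6=k, t+2=v.

euokv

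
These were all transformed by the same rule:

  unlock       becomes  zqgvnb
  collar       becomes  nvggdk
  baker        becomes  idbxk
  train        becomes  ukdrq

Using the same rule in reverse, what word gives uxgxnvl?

u(20)→z(25) and n(13)→q(16) fit y≡5x+3 (mod 26); the inverse of 5 mod 26 is 21. Each letter's alphabet position (a=0..z=25) is mapped through 5·x+3 mod 26 — an affine cipher.
Decoding uxgxnvl: u(20)→21·(20−3)≡19=t; x(23)→21·(23−3)≡4=e; g(6)→21·(6−3)≡11=l; x(23)→21·(23−3)≡4=e; n(13)→21·(13−3)≡2=c; v(21)→21·(21−3)≡14=o; l(11)→21·(11−3)≡12=m (all mod 26).

telecom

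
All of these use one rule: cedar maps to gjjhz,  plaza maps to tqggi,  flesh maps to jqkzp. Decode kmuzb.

ghost

In cedar: c→g is +4, e→j is +5, d→j is +6, a→h is +7 — the shift increases by 1 each position. Letter i (0-indexed) is shifted by i+4, so successive shifts are 4, 5, 6, ….
Decoding kmuzb: k−4=g, m−5=h, u−6=o, z−7=s, b−8=t.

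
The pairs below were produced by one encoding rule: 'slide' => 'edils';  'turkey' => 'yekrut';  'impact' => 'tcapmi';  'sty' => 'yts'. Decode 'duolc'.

The output letters match the input read backwards: slide reversed is edils. The word is simply reversed.
Reversing it on duolc: then reverse → cloud.

cloud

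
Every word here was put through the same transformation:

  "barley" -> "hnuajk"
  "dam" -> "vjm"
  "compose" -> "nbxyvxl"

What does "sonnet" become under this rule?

cnwwxb

Two steps: reverse the string, then apply a Caesar shift of +9.
Applying it to sonnet: reverse → tennos; then shift: t+9=c, e+9=n, n+9=w, n+9=w, o+9=x, s+9=b.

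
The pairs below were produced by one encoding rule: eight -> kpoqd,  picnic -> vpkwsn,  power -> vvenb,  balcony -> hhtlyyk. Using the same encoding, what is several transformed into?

In eight: e→k is +6, i→p is +7, g→o is +8, h→q is +9 — the shift increases by 1 each position. Each letter shifts forward by (position + 6), i.e. 6, 7, 8, … — the shift grows by one for each successive letter.
For several: s+6=y, e+7=l, v+8=d, e+9=n, r+10=b, a+11=l, l+12=x.

yldnblx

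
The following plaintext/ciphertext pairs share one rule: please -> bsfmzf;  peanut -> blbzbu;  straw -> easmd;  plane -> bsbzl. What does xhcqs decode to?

label

A repeating key of period 3 is used — shifts +12, +7, +1 over and over.
Undoing it on xhcqs: x−12=l, h−7=a, c−1=b, q−12=e, s−7=l.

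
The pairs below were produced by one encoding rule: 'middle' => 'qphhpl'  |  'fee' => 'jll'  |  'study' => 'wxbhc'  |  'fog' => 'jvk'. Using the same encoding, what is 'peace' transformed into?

Two shifts are in play — +7 for a/e/i/o/u, +4 for every other letter.
On peace: p(cons)+4=t, e(vowel)+7=l, a(vowel)+7=h, c(cons)+4=g, e(vowel)+7=l.

tlhgl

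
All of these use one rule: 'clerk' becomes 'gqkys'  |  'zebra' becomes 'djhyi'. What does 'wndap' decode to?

sixth

In clerk: c→g is +4, l→q is +5, e→k is +6, r→y is +7 — the shift increases by 1 each position. Letter i (0-indexed) is shifted by i+4, so successive shifts are 4, 5, 6, ….
Decoding wndap: w−4=s, n−5=i, d−6=x, a−7=t, p−8=h.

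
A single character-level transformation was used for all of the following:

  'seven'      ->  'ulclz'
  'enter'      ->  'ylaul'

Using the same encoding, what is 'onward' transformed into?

The output letters match the input read backwards, each shifted +7: seven reversed is neves. The word is reversed, then every letter is shifted forward by 7.
For onward: reverse → drawno; then shift: d+7=k, r+7=y, a+7=h, w+7=d, n+7=u, o+7=v.

kyhduv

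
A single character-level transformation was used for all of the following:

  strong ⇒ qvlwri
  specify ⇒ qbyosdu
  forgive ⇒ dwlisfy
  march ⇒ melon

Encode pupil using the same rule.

babsh

s(18)→q(16) and t(19)→v(21) fit y≡5x+4 (mod 26); the inverse of 5 mod 26 is 21. This is an affine cipher: with a=0,…,z=25, each position x becomes (5x+4) mod 26.
Applying it to pupil: p(15)→5·15+4≡1=b; u(20)→5·20+4≡0=a; p(15)→5·15+4≡1=b; i(8)→5·8+4≡18=s; l(11)→5·11+4≡7=h (all mod 26).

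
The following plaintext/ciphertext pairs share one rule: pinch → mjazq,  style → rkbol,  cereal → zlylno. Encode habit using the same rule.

This is an affine cipher: with a=0,…,z=25, each position x becomes (19x+13) mod 26.
On habit: h(7)→19·7+13≡16=q; a(0)→19·0+13≡13=n; b(1)→19·1+13≡6=g; i(8)→19·8+13≡9=j; t(19)→19·19+13≡10=k (all mod 26).

qngjk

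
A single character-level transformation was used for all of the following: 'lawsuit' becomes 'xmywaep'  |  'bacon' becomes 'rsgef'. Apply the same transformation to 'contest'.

The output letters match the input read backwards, each shifted +4: lawsuit reversed is tiuswal. The word is reversed, then every letter is shifted forward by 4.
On contest: reverse → tsetnoc; then shift: t+4=x, s+4=w, e+4=i, t+4=x, n+4=r, o+4=s, c+4=g.

xwixrsg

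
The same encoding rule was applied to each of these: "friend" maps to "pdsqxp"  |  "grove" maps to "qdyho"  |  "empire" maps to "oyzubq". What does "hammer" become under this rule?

rmwyod

Shifts by position in friend: pos 0: f→p (+10), pos 1: r→d (+12), pos 2: i→s (+10), pos 3: e→q (+12) — repeating every 2. The shifts repeat in a cycle of length 2: positions 0,1,… shift by +10, +12, then the pattern repeats.
Applying it to hammer: h+10=r, a+12=m, m+10=w, m+12=y, e+10=o, r+12=d.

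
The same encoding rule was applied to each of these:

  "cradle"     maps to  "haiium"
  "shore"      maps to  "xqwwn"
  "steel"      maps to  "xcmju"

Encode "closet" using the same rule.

Shifts by position in cradle: pos 0: c→h (+5), pos 1: r→a (+9), pos 2: a→i (+8), pos 3: d→i (+5), pos 4: l→u (+9), pos 5: e→m (+8) — repeating every 3. It's a Vigenère-style cipher with numeric key [5,9,8]: position i shifts by key[i mod 3].
Applying it to closet: c+5=h, l+9=u, o+8=w, s+5=x, e+9=n, t+8=b.

huwxnb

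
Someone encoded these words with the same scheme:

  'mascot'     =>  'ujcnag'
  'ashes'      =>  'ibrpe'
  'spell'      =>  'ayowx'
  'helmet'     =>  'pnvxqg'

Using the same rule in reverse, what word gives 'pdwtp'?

humid

In mascot: m→u is +8, a→j is +9, s→c is +10, c→n is +11 — the shift increases by 1 each position. The shift increases by 1 at each position, starting from +8: 8, 9, 10, ….
Decoding pdwtp: p−8=h, d−9=u, w−10=m, t−11=i, p−12=d.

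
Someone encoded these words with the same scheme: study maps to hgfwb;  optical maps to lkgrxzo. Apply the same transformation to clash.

xozhs

Each pair mirrors across the alphabet (s↔h, t↔g, u↔f): positions sum to 25. This is the alphabet-reversal cipher (Atbash): a becomes z, b becomes y, etc.
Applying it to clash: c↔x, l↔o, a↔z, s↔h, h↔s.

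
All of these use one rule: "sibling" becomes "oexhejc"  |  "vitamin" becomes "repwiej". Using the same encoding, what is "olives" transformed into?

Compare letters: s→o is +22, i→e is +22, b→x is +22 — a constant shift. It's a constant shift of +22 (ROT22).
For olives: o+22=k, l+22=h, i+22=e, v+22=r, e+22=a, s+22=o.

kherao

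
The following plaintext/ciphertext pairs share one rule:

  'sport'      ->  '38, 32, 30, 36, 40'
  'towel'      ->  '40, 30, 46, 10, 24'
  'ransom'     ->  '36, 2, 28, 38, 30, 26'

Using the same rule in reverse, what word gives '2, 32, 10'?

ape

s(#19)→38 and p(#16)→32: differences scale by 2, so n = 2·pos + 0. With a=1..z=26, the number is 2·pos.
Undoing it on 2, 32, 10: 2→(2−0)÷2=1=a, 32→(32−0)÷2=16=p, 10→(10−0)÷2=5=e.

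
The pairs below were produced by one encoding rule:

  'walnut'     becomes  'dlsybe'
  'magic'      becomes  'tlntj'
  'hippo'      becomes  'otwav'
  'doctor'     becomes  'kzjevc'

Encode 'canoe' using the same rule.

jluzl

The shifts repeat in a cycle of length 2: positions 0,1,… shift by +7, +11, then the pattern repeats.
For canoe: c+7=j, a+11=l, n+7=u, o+11=z, e+7=l.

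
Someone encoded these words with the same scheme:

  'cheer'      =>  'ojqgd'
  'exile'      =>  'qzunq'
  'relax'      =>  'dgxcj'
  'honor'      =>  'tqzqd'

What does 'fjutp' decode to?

third

Shifts by position in cheer: pos 0: c→o (+12), pos 1: h→j (+2), pos 2: e→q (+12), pos 3: e→g (+2) — repeating every 2. The shifts repeat in a cycle of length 2: positions 0,1,… shift by +12, +2, then the pattern repeats.
Decoding fjutp: f−12=t, j−2=h, u−12=i, t−2=r, p−12=d.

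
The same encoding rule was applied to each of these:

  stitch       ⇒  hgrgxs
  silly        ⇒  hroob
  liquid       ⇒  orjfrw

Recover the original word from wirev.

Each pair mirrors across the alphabet (s↔h, t↔g, i↔r): positions sum to 25. This is the alphabet-reversal cipher (Atbash): a becomes z, b becomes y, etc.
Decoding wirev: w↔d, i↔r, r↔i, e↔v, v↔e.

drive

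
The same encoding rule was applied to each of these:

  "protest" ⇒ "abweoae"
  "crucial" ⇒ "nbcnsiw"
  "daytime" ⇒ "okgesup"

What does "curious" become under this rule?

neztycd

The shifts repeat in a cycle of length 3: positions 0,1,… shift by +11, +10, +8, then the pattern repeats.
For curious: c+11=n, u+10=e, r+8=z, i+11=t, o+10=y, u+8=c, s+11=d.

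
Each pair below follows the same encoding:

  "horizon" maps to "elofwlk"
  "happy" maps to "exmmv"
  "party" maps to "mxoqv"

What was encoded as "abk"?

It's a constant shift of +23 (ROT23).
Reversing it on abk: a−23=d, b−23=e, k−23=n.

den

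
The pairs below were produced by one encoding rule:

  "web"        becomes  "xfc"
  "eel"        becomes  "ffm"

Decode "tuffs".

steer

Each letter is shifted forward by 1 in the alphabet (a Caesar shift of +1).
Reversing it on tuffs: t−1=s, u−1=t, f−1=e, f−1=e, s−1=r.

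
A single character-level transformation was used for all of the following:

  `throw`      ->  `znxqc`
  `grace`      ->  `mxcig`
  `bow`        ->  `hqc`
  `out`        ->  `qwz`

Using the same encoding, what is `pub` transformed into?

vwh

The rule splits by letter class: vowels +2, consonants +6.
For pub: p(cons)+6=v, u(vowel)+2=w, b(cons)+6=h.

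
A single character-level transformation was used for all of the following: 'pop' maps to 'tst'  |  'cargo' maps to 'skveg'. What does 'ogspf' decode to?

The output letters match the input read backwards, each shifted +4: pop reversed is pop. The word is reversed, then every letter is shifted forward by 4.
Decoding ogspf: shift back: o−4=k, g−4=c, s−4=o, p−4=l, f−4=b → kcolb; then reverse → block.

block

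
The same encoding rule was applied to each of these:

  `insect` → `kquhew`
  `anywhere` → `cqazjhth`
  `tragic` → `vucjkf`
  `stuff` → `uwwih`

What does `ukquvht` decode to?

shorter

A repeating key of period 2 is used — shifts +2, +3 over and over.
Undoing it on ukquvht: u−2=s, k−3=h, q−2=o, u−3=r, v−2=t, h−3=e, t−2=r.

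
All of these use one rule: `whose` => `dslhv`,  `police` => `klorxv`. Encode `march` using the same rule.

Each pair mirrors across the alphabet (w↔d, h↔s, o↔l): positions sum to 25. This is the alphabet-reversal cipher (Atbash): a becomes z, b becomes y, etc.
On march: m↔n, a↔z, r↔i, c↔x, h↔s.

nzixs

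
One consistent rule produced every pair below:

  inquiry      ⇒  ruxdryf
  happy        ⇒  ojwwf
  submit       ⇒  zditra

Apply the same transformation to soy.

Vowels shift forward by 9 and consonants shift forward by 7.
On soy: s(cons)+7=z, o(vowel)+9=x, y(cons)+7=f.

zxf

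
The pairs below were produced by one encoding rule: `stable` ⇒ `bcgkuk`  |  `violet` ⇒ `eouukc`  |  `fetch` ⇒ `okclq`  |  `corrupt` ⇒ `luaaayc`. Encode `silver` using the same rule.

The shift depends on letter class: consonant s→b is +9, but vowel a→g is +6. Vowels shift forward by 6 and consonants shift forward by 9.
For silver: s(cons)+9=b, i(vowel)+6=o, l(cons)+9=u, v(cons)+9=e, e(vowel)+6=k, r(cons)+9=a.

boueka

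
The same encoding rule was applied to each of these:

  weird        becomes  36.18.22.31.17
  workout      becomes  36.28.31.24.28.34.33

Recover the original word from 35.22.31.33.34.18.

w is letter #23 and maps to 36: an offset of 13. The number is (letter's place in the alphabet, a=1) + 13.
Undoing it on 35.22.31.33.34.18: 35→(35−13)÷1=22=v, 22→(22−13)÷1=9=i, 31→(31−13)÷1=18=r, 33→(33−13)÷1=20=t, 34→(34−13)÷1=21=u, 18→(18−13)÷1=5=e.

virtue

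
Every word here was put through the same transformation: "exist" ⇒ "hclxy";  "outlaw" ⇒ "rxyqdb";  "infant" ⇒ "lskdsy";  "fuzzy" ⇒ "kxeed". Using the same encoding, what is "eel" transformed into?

The shift depends on letter class: consonant x→c is +5, but vowel e→h is +3. Two shifts are in play — +3 for a/e/i/o/u, +5 for every other letter.
For eel: e(vowel)+3=h, e(vowel)+3=h, l(cons)+5=q.

hhq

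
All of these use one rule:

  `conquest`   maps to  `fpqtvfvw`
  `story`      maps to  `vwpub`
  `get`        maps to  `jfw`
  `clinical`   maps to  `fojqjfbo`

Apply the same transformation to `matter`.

The shift depends on letter class: consonant c→f is +3, but vowel o→p is +1. The rule splits by letter class: vowels +1, consonants +3.
Applying it to matter: m(cons)+3=p, a(vowel)+1=b, t(cons)+3=w, t(cons)+3=w, e(vowel)+1=f, r(cons)+3=u.

pbwwfu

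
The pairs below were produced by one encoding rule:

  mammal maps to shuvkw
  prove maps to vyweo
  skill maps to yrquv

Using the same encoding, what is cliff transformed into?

isqop

The shift increases by 1 at each position, starting from +6: 6, 7, 8, ….
On cliff: c+6=i, l+7=s, i+8=q, f+9=o, f+10=p.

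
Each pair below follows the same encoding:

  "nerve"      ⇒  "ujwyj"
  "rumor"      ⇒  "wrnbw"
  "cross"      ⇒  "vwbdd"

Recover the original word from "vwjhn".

n(13)→u(20) and e(4)→j(9) fit y≡7x+7 (mod 26); the inverse of 7 mod 26 is 15. Each letter's alphabet position (a=0..z=25) is mapped through 7·x+7 mod 26 — an affine cipher.
Decoding vwjhn: v(21)→15·(21−7)≡2=c; w(22)→15·(22−7)≡17=r; j(9)→15·(9−7)≡4=e; h(7)→15·(7−7)≡0=a; n(13)→15·(13−7)≡12=m (all mod 26).

cream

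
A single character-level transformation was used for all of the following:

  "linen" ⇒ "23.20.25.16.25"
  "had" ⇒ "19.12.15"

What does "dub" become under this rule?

15.32.13

l is letter #12 and maps to 23: an offset of 11. The number is (letter's place in the alphabet, a=1) + 11.
Applying it to dub: d=4→15, u=21→32, b=2→13.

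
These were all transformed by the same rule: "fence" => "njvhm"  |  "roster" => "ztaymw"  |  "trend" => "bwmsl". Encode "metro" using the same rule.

Shifts by position in fence: pos 0: f→n (+8), pos 1: e→j (+5), pos 2: n→v (+8), pos 3: c→h (+5) — repeating every 2. A repeating key of period 2 is used — shifts +8, +5 over and over.
For metro: m+8=u, e+5=j, t+8=b, r+5=w, o+8=w.

ujbww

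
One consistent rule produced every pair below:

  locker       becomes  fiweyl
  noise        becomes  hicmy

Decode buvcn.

Compare letters: l→f is +20, o→i is +20, c→w is +20 — a constant shift. Each letter is shifted forward by 20 in the alphabet (a Caesar shift of +20).
Reversing it on buvcn: b−20=h, u−20=a, v−20=b, c−20=i, n−20=t.

habit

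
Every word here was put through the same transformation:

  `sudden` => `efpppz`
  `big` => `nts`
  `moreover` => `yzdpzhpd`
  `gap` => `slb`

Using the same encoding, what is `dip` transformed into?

The shift depends on letter class: consonant s→e is +12, but vowel u→f is +11. Two shifts are in play — +11 for a/e/i/o/u, +12 for every other letter.
For dip: d(cons)+12=p, i(vowel)+11=t, p(cons)+12=b.

ptb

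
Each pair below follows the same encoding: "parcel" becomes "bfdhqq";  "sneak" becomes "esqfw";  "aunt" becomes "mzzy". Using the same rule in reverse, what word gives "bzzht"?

Shifts by position in parcel: pos 0: p→b (+12), pos 1: a→f (+5), pos 2: r→d (+12), pos 3: c→h (+5) — repeating every 2. A repeating key of period 2 is used — shifts +12, +5 over and over.
Decoding bzzht: b−12=p, z−5=u, z−12=n, h−5=c, t−12=h.

punch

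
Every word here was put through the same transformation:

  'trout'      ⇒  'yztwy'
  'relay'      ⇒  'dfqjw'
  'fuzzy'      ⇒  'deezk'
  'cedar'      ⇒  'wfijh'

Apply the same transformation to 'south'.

myztx

The output letters match the input read backwards, each shifted +5: trout reversed is tuort. Two steps: reverse the string, then apply a Caesar shift of +5.
For south: reverse → htuos; then shift: h+5=m, t+5=y, u+5=z, o+5=t, s+5=x.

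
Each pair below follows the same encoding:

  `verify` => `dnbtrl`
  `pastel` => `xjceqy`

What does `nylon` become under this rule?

vhvzz

In verify: v→d is +8, e→n is +9, r→b is +10, i→t is +11 — the shift increases by 1 each position. Each letter shifts forward by (position + 8), i.e. 8, 9, 10, … — the shift grows by one for each successive letter.
On nylon: n+8=v, y+9=h, l+10=v, o+11=z, n+12=z.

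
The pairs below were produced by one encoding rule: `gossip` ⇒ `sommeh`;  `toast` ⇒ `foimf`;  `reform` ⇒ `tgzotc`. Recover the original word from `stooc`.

g(6)→s(18) and o(14)→o(14) fit y≡19x+8 (mod 26); the inverse of 19 mod 26 is 11. Each letter's alphabet position (a=0..z=25) is mapped through 19·x+8 mod 26 — an affine cipher.
Reversing it on stooc: s(18)→11·(18−8)≡6=g; t(19)→11·(19−8)≡17=r; o(14)→11·(14−8)≡14=o; o(14)→11·(14−8)≡14=o; c(2)→11·(2−8)≡12=m (all mod 26).

groom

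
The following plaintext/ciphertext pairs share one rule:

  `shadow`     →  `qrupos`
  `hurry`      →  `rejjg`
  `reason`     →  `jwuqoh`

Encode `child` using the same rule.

irytp

Treating letters as 0–25, the rule is x ↦ 7x + 20 (mod 26).
On child: c(2)→7·2+20≡8=i; h(7)→7·7+20≡17=r; i(8)→7·8+20≡24=y; l(11)→7·11+20≡19=t; d(3)→7·3+20≡15=p (all mod 26).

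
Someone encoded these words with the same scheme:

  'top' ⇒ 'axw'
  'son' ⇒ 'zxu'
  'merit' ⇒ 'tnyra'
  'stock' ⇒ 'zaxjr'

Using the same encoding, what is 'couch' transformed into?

The shift depends on letter class: consonant t→a is +7, but vowel o→x is +9. The rule splits by letter class: vowels +9, consonants +7.
On couch: c(cons)+7=j, o(vowel)+9=x, u(vowel)+9=d, c(cons)+7=j, h(cons)+7=o.

jxdjo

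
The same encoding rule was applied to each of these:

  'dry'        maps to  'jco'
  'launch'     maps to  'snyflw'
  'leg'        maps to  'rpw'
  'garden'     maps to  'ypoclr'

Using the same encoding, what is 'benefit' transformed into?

The output letters match the input read backwards, each shifted +11: dry reversed is yrd. The word is reversed, then every letter is shifted forward by 11.
For benefit: reverse → tifeneb; then shift: t+11=e, i+11=t, f+11=q, e+11=p, n+11=y, e+11=p, b+11=m.

etqpypm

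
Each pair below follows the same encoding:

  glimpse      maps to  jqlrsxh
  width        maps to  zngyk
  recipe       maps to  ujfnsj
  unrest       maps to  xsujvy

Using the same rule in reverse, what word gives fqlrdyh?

climate

Shifts by position in glimpse: pos 0: g→j (+3), pos 1: l→q (+5), pos 2: i→l (+3), pos 3: m→r (+5) — repeating every 2. It's a Vigenère-style cipher with numeric key [3,5]: position i shifts by key[i mod 2].
Undoing it on fqlrdyh: f−3=c, q−5=l, l−3=i, r−5=m, d−3=a, y−5=t, h−3=e.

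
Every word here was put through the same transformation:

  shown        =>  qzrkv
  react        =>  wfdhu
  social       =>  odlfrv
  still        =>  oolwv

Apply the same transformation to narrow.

zruudq

The output letters match the input read backwards, each shifted +3: shown reversed is nwohs. Two steps: reverse the string, then apply a Caesar shift of +3.
Applying it to narrow: reverse → worran; then shift: w+3=z, o+3=r, r+3=u, r+3=u, a+3=d, n+3=q.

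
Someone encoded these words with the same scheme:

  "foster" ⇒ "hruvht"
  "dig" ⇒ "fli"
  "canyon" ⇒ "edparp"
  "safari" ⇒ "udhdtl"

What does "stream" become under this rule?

The shift depends on letter class: consonant f→h is +2, but vowel o→r is +3. The rule splits by letter class: vowels +3, consonants +2.
On stream: s(cons)+2=u, t(cons)+2=v, r(cons)+2=t, e(vowel)+3=h, a(vowel)+3=d, m(cons)+2=o.

uvthdo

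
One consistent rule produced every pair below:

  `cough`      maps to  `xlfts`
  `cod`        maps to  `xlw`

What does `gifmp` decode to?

Each pair mirrors across the alphabet (c↔x, o↔l, u↔f): positions sum to 25. This is the alphabet-reversal cipher (Atbash): a becomes z, b becomes y, etc.
Reversing it on gifmp: g↔t, i↔r, f↔u, m↔n, p↔k.

trunk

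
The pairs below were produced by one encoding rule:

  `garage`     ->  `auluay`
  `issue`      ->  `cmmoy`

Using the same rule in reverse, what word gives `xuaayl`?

dagger

Compare letters: g→a is +20, a→u is +20, r→l is +20 — a constant shift. Every letter moves 20 places later in the alphabet, wrapping around z→a.
Reversing it on xuaayl: x−20=d, u−20=a, a−20=g, a−20=g, y−20=e, l−20=r.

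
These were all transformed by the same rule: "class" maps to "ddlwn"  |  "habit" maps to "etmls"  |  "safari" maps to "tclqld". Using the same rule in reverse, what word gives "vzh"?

wok

The word is reversed, then every letter is shifted forward by 11.
Undoing it on vzh: shift back: v−11=k, z−11=o, h−11=w → kow; then reverse → wok.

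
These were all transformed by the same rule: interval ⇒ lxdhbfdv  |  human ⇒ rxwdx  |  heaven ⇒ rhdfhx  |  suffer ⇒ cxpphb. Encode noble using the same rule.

Two shifts are in play — +3 for a/e/i/o/u, +10 for every other letter.
Applying it to noble: n(cons)+10=x, o(vowel)+3=r, b(cons)+10=l, l(cons)+10=v, e(vowel)+3=h.

xrlvh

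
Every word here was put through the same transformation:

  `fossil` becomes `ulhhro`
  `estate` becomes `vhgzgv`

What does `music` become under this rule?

Each pair mirrors across the alphabet (f↔u, o↔l, s↔h): positions sum to 25. Letters are reflected about the middle of the alphabet (position → 25−position): Atbash.
Applying it to music: m↔n, u↔f, s↔h, i↔r, c↔x.

nfhrx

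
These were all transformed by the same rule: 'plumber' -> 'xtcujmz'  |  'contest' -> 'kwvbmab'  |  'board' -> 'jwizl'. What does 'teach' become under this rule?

bmikp

Compare letters: p→x is +8, l→t is +8, u→c is +8 — a constant shift. Every letter moves 8 places later in the alphabet, wrapping around z→a.
Applying it to teach: t+8=b, e+8=m, a+8=i, c+8=k, h+8=p.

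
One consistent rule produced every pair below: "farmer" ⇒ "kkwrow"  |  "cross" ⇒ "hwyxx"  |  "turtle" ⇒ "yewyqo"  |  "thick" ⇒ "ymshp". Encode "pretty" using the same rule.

uwoyyd

The shift depends on letter class: consonant f→k is +5, but vowel a→k is +10. Two shifts are in play — +10 for a/e/i/o/u, +5 for every other letter.
On pretty: p(cons)+5=u, r(cons)+5=w, e(vowel)+10=o, t(cons)+5=y, t(cons)+5=y, y(cons)+5=d.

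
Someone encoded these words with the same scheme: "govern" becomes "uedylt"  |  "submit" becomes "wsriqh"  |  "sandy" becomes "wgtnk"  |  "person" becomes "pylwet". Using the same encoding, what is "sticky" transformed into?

whqcmk

g(6)→u(20) and o(14)→e(4) fit y≡11x+6 (mod 26); the inverse of 11 mod 26 is 19. Each letter's alphabet position (a=0..z=25) is mapped through 11·x+6 mod 26 — an affine cipher.
For sticky: s(18)→11·18+6≡22=w; t(19)→11·19+6≡7=h; i(8)→11·8+6≡16=q; c(2)→11·2+6≡2=c; k(10)→11·10+6≡12=m; y(24)→11·24+6≡10=k (all mod 26).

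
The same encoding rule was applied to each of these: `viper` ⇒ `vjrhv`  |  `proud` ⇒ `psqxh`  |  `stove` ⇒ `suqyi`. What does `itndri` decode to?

island

In viper: v→v is +0, i→j is +1, p→r is +2, e→h is +3 — the shift increases by 1 each position. The shift increases by 1 at each position, starting from +0: 0, 1, 2, ….
Reversing it on itndri: i−0=i, t−1=s, n−2=l, d−3=a, r−4=n, i−5=d.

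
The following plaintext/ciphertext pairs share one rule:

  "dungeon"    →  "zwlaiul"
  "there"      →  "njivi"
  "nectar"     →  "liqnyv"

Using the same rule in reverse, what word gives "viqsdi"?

recipe

d(3)→z(25) and u(20)→w(22) fit y≡9x+24 (mod 26); the inverse of 9 mod 26 is 3. This is an affine cipher: with a=0,…,z=25, each position x becomes (9x+24) mod 26.
Decoding viqsdi: v(21)→3·(21−24)≡17=r; i(8)→3·(8−24)≡4=e; q(16)→3·(16−24)≡2=c; s(18)→3·(18−24)≡8=i; d(3)→3·(3−24)≡15=p; i(8)→3·(8−24)≡4=e (all mod 26).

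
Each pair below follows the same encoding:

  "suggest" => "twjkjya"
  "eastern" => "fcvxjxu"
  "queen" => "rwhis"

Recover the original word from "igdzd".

In suggest: s→t is +1, u→w is +2, g→j is +3, g→k is +4 — the shift increases by 1 each position. Each letter shifts forward by (position + 1), i.e. 1, 2, 3, … — the shift grows by one for each successive letter.
Reversing it on igdzd: i−1=h, g−2=e, d−3=a, z−4=v, d−5=y.

heavy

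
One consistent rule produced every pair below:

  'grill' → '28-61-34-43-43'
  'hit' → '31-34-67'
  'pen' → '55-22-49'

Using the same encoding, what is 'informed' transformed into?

34-49-25-52-61-46-22-19

g(#7)→28 and r(#18)→61: differences scale by 3, so n = 3·pos + 7. The formula is n = 3×(alphabet index, a=1) + 7.
For informed: i=9→34, n=14→49, f=6→25, o=15→52, r=18→61, m=13→46, e=5→22, d=4→19.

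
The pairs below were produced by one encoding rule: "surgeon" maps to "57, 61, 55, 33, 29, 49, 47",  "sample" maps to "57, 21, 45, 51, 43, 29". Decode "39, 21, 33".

jag

Each letter becomes 2×(its alphabet position, a=1..z=26) + 19.
Undoing it on 39, 21, 33: 39→(39−19)÷2=10=j, 21→(21−19)÷2=1=a, 33→(33−19)÷2=7=g.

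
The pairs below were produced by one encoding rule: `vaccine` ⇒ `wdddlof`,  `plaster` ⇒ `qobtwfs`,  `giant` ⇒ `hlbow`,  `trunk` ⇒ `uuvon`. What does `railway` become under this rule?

sdjmzbz

Shifts by position in vaccine: pos 0: v→w (+1), pos 1: a→d (+3), pos 2: c→d (+1), pos 3: c→d (+1), pos 4: i→l (+3), pos 5: n→o (+1) — repeating every 3. It's a Vigenère-style cipher with numeric key [1,3,1]: position i shifts by key[i mod 3].
On railway: r+1=s, a+3=d, i+1=j, l+1=m, w+3=z, a+1=b, y+1=z.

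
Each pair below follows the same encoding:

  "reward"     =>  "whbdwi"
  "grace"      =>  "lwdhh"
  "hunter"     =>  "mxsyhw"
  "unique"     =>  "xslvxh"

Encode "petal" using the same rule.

uhydq

The shift depends on letter class: consonant r→w is +5, but vowel e→h is +3. Two shifts are in play — +3 for a/e/i/o/u, +5 for every other letter.
Applying it to petal: p(cons)+5=u, e(vowel)+3=h, t(cons)+5=y, a(vowel)+3=d, l(cons)+5=q.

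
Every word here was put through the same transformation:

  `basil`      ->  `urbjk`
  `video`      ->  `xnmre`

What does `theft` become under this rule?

conqc

The output letters match the input read backwards, each shifted +9: basil reversed is lisab. The word is reversed, then every letter is shifted forward by 9.
Applying it to theft: reverse → tfeht; then shift: t+9=c, f+9=o, e+9=n, h+9=q, t+9=c.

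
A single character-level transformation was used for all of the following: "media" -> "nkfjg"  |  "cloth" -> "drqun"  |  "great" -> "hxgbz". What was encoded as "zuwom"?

Shifts by position in media: pos 0: m→n (+1), pos 1: e→k (+6), pos 2: d→f (+2), pos 3: i→j (+1), pos 4: a→g (+6) — repeating every 3. The shifts repeat in a cycle of length 3: positions 0,1,… shift by +1, +6, +2, then the pattern repeats.
Reversing it on zuwom: z−1=y, u−6=o, w−2=u, o−1=n, m−6=g.

young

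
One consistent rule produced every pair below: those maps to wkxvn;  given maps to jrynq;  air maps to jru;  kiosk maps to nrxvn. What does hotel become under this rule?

kxwno

The shift depends on letter class: consonant t→w is +3, but vowel o→x is +9. Two shifts are in play — +9 for a/e/i/o/u, +3 for every other letter.
For hotel: h(cons)+3=k, o(vowel)+9=x, t(cons)+3=w, e(vowel)+9=n, l(cons)+3=o.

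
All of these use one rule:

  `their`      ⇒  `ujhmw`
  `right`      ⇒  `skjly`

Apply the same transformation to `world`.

In their: t→u is +1, h→j is +2, e→h is +3, i→m is +4 — the shift increases by 1 each position. Each letter shifts forward by (position + 1), i.e. 1, 2, 3, … — the shift grows by one for each successive letter.
For world: w+1=x, o+2=q, r+3=u, l+4=p, d+5=i.

xqupi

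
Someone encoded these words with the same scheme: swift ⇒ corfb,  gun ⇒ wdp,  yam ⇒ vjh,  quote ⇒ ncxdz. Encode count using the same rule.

The output letters match the input read backwards, each shifted +9: swift reversed is tfiws. Read the word backwards and shift each letter +9.
Applying it to count: reverse → tnuoc; then shift: t+9=c, n+9=w, u+9=d, o+9=x, c+9=l.

cwdxl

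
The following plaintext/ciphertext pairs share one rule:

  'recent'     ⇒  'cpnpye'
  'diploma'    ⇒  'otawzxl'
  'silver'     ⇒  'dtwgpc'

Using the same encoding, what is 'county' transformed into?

nzfyej

Every letter moves 11 places later in the alphabet, wrapping around z→a.
Applying it to county: c+11=n, o+11=z, u+11=f, n+11=y, t+11=e, y+11=j.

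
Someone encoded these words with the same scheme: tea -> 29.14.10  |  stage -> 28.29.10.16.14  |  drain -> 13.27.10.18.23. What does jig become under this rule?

The number is (letter's place in the alphabet, a=1) + 9.
Applying it to jig: j=10→19, i=9→18, g=7→16.

19.18.16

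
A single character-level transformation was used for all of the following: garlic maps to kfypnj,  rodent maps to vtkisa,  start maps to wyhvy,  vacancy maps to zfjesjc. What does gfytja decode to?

Shifts by position in garlic: pos 0: g→k (+4), pos 1: a→f (+5), pos 2: r→y (+7), pos 3: l→p (+4), pos 4: i→n (+5), pos 5: c→j (+7) — repeating every 3. The shifts repeat in a cycle of length 3: positions 0,1,… shift by +4, +5, +7, then the pattern repeats.
Reversing it on gfytja: g−4=c, f−5=a, y−7=r, t−4=p, j−5=e, a−7=t.

carpet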